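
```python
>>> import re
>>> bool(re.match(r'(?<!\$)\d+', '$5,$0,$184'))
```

False

`match` is anchored at position 0; if the pattern doesn't fit there, it returns None.
Here the string doesn't start with a match, so the call returns None, and `bool(None)` is False.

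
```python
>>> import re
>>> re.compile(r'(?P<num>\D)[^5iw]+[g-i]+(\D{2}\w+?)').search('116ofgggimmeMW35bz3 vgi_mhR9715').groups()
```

('o', 'mme')

This matches a non-digit (captured as 'num'); then one or more of any character except [5iw], then one or more of a character in [g-i]; then exactly 2 of a non-digit, then one or more of a word character (lazy) (captured).
With the lazy modifier that quantifier settles for the fewest repetitions that let the rest of the pattern succeed (the atoms after it are unaffected and can still be greedy).
`re.search` scans for the first position where the pattern succeeds.
The match spans [3:12] → 'ofgggimme'.
Captured: group 1 = 'o', group 2 = 'mme'.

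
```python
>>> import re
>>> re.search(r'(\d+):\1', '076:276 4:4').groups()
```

('4',)

The backreference `\1` re-matches whatever the first group consumed, character for character.
`re.search` tries every starting position until one works.
The match spans [8:11] → '4:4'.
Captured: group 1 = '4'.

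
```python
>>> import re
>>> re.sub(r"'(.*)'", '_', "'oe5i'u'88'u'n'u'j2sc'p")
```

'_p'

Matches: at [0:22] → "'oe5i'u'88'u'n'u'j2sc'".
Every occurrence is swapped for '_'.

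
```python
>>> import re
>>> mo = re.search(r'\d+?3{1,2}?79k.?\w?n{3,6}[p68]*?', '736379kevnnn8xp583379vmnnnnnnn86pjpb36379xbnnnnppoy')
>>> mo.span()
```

The match spans [0:12] → '736379kevnnn'.

(0, 12)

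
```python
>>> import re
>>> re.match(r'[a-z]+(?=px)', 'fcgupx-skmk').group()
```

'fcgu'

With `match`, the pattern is implicitly anchored at the beginning.
The match spans [0:4] → 'fcgu'.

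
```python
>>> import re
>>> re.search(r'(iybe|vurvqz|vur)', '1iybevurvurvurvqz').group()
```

'iybe'

The match spans [1:5] → 'iybe'.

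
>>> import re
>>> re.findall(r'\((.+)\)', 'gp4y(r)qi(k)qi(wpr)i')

['r)qi(k)qi(wpr']

Walking the string: at [4:19] match '(r)qi(k)qi(wpr)', group 1 = 'r)qi(k)qi(wpr'.
With a single group, `findall` returns only what that group captured — 1 item.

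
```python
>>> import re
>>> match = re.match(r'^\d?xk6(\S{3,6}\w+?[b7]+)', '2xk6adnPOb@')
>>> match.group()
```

'2xk6adnPOb'

`re.match` won't scan ahead — the pattern has to work from the very first character.
The match spans [0:10] → '2xk6adnPOb'.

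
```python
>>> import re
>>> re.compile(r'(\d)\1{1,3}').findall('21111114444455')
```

['1', '1', '4', '5']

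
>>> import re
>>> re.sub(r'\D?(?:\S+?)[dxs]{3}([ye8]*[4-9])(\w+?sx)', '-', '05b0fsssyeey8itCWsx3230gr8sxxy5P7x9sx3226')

The `?` after the quantifier makes it lazy — it takes as little as possible before letting the rest of the pattern try.
Every occurrence is swapped for '-'.

'--3226'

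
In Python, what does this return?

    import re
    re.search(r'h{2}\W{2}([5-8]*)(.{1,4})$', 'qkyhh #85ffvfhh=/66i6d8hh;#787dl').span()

(23, 32)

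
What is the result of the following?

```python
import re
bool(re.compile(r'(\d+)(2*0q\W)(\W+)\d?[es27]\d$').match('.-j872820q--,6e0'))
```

`re.match` only tries the pattern at the start of the string.
Here the pattern fails at index 0, so the call returns None, and `bool(None)` is False.

False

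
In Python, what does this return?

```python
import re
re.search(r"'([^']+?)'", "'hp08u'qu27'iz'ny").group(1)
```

'hp08u'

The match spans [0:7] → "'hp08u'".
Captured: group 1 = 'hp08u'.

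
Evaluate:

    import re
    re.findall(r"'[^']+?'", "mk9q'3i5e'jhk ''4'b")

["'3i5e'", "'4'"]

Walking the string: at [4:10] → "'3i5e'"; at [15:18] → "'4'".
Since nothing is captured, `findall` lists the 2 matched substrings directly.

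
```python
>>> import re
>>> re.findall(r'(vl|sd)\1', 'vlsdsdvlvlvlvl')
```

['sd', 'vl', 'vl']

After group 1 captures some text, `\1` only succeeds where that same text appears again.
`findall` collects group 1 from each match (3 total).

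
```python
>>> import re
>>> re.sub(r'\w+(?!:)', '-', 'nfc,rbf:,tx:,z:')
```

The negative lookaround is zero-width — it rules out positions where the adjacent text would match, without consuming anything.
Each match is replaced by '-'.

'-,-f:,-x:,z:'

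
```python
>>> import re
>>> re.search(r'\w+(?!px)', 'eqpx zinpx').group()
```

`(?!…)`/`(?<!…)` only lets a position through if the neighbouring text does NOT match; no characters are consumed.
The match spans [0:4] → 'eqpx'.

'eqpx'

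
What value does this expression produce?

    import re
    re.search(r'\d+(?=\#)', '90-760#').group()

'760'

Because the assertion is zero-width, the text it checks is not consumed and won't appear in the result.
Unlike `match`, `search` isn't anchored — it looks for the pattern anywhere in the string.
The match spans [3:6] → '760'.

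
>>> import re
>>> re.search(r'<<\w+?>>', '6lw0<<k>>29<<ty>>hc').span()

(4, 9)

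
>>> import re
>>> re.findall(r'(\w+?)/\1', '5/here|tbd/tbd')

['tbd']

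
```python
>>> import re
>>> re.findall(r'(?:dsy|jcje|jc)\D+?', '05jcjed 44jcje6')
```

The regex engine tests alternatives in the order written; an earlier branch that matches wins even if a later one would match more.
Walking the string: at [2:7] → 'jcjed'; at [10:13] → 'jcj'.
With no groups in the pattern, `findall` gives back each whole match — 2 here.

['jcjed', 'jcj']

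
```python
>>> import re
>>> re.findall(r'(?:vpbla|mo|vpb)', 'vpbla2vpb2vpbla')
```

['vpbla', 'vpb', 'vpbla']

Branches in `(...|...)` are attempted left-to-right; the first branch that allows the whole pattern to succeed is taken.
Scanning left to right: at [0:5] → 'vpbla'; at [6:9] → 'vpb'; at [10:15] → 'vpbla'.
No capturing groups, so `findall` returns the 3 full match strings.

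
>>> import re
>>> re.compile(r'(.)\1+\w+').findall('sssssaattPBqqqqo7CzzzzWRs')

The backreference `\1` re-matches whatever the first group consumed, character for character.
One capturing group, so `findall` returns just the captured substring from the one match — 1 in all.

['s']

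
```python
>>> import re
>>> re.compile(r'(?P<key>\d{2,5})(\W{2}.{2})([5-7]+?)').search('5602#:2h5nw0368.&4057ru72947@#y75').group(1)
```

The match spans [0:9] → '5602#:2h5'.
Captured: group 1 = '5602', group 2 = '#:2h', group 3 = '5'.

'5602'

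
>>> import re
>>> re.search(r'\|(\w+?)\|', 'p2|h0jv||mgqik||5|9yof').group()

'|h0jv|'

`search` walks the string left to right and returns the first match it finds.
The match spans [2:8] → '|h0jv|'.
Captured: group 1 = 'h0jv'.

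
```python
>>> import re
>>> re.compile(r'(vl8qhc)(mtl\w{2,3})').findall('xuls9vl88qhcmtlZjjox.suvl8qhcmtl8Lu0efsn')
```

The pattern matches the literal 'vl8', then the literal 'qhc' (captured); then the literal 'm', then the literal 'tl', then 2 to 3 of a word character (captured).
Walking the string: at [23:35] match 'vl8qhcmtl8Lu', groups = ('vl8qhc', 'mtl8Lu').
Multiple groups make `findall` return tuples — one 2-tuple for the one match.

[('vl8qhc', 'mtl8Lu')]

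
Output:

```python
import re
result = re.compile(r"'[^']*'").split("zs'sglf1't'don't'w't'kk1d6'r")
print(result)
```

The string is cut at each match, leaving 5 pieces.

['zs', 't', 't', 't', 'r']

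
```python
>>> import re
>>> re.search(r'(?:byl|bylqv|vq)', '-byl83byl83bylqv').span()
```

The match spans [1:4] → 'byl'.

(1, 4)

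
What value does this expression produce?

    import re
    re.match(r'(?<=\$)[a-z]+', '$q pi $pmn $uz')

The `(?=…)`/`(?<=…)` assertion just peeks at neighbouring text; it doesn't advance the match position.
`match` is anchored at position 0; if the pattern doesn't fit there, it returns None.
Here position 0 doesn't satisfy it, so the call returns None.

None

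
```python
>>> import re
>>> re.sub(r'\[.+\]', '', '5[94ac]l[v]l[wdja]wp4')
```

Matches: at [1:18] → '[94ac]l[v]l[wdja]'.
Each match is replaced by ''.

'5wp4'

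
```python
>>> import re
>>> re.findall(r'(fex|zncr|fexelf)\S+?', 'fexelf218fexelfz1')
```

The regex engine tests alternatives in the order written; an earlier branch that matches wins even if a later one would match more.
Matches: at [0:4] match 'fexe', group 1 = 'fex'; at [9:13] match 'fexe', group 1 = 'fex'.
One capturing group, so `findall` returns just the captured substring from each match — 2 in all.

['fex', 'fex']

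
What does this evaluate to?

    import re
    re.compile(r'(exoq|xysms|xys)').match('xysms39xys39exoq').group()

'xysms'

Alternation isn't longest-match — the leftmost alternative that fits at this position is chosen.
With `match`, the pattern is implicitly anchored at the beginning.
The match spans [0:5] → 'xysms'.
Captured: group 1 = 'xysms'.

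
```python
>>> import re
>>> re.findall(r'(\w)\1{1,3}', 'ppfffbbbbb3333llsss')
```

The backreference `\1` re-matches whatever the first group consumed, character for character.
Matches: at [0:2] match 'pp', group 1 = 'p'; at [2:5] match 'fff', group 1 = 'f'; at [5:9] match 'bbbb', group 1 = 'b'; at [10:14] match '3333', group 1 = '3'; at [14:16] match 'll', group 1 = 'l'; ….
`findall` collects group 1 from each match (6 total).

['p', 'f', 'b', '3', 'l', 's']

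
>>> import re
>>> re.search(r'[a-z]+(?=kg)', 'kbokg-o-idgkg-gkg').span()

(0, 3)

The positive lookaround only admits positions where the adjacent text matches; those characters stay outside the span.
The match spans [0:3] → 'kbo'.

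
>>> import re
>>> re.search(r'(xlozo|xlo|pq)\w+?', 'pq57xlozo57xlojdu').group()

`re.search` tries every starting position until one works.
The match spans [0:3] → 'pq5'.
Captured: group 1 = 'pq'.

'pq5'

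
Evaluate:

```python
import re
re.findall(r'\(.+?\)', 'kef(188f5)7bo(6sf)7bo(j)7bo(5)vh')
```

['(188f5)', '(6sf)', '(j)', '(5)']

Lazy quantifiers expand one character at a time until the remainder of the pattern can match.
Matches: at [3:10] → '(188f5)'; at [13:18] → '(6sf)'; at [21:24] → '(j)'; at [27:30] → '(5)'.
With no groups in the pattern, `findall` gives back each whole match — 4 here.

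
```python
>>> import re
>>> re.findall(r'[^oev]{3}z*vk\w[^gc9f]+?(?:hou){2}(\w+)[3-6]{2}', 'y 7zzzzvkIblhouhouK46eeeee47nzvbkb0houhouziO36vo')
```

The pattern matches exactly 3 of any character except [oev], then zero or more of the literal 'z', then the literal 'vk'; then a word character, then one or more of any character except [gc9f] (lazy), then the literal 'hou' repeated 2 times; then one or more of a word character (captured); then exactly 2 of a character in [3-6].
With a single group, `findall` returns only what that group captured — 1 item.

['K46eeeee47nzvbkb0houhouziO']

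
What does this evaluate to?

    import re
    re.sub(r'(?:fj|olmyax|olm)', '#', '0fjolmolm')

'0###'

Matches: at [1:3] → 'fj'; at [3:6] → 'olm'; at [6:9] → 'olm'.
`sub` substitutes '#' at each match site.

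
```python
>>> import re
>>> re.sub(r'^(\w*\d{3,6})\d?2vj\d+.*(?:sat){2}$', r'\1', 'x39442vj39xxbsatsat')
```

The pattern matches anchored at the start of the string; then zero or more of a word character, then 3 to 6 of a digit (captured); then optionally a digit, then the literal '2vj', then one or more of a digit; then zero or more of any character, then the literal 'sat' repeated 2 times; then anchored at the end.
Matches: at [0:19] → 'x39442vj39xxbsatsat'.
The replacement refers to a captured group, so each match is rewritten using its own captured text.

'x3944'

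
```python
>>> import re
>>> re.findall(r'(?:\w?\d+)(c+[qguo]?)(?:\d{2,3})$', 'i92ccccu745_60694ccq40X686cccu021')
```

The pattern matches optionally a word character, then one or more of a digit (non-capturing group); then one or more of a literal 'c', then optionally one of [qguo] (captured); then 2 to 3 of a digit (non-capturing group); then anchored at the end.
Matches: at [22:33] match 'X686cccu021', group 1 = 'cccu'.
With a single group, `findall` returns only what that group captured — 1 item.

['cccu']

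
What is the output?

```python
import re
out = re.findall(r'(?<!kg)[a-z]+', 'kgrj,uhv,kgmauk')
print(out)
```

['kgrj', 'uhv', 'kgmauk']

`(?!…)`/`(?<!…)` only lets a position through if the neighbouring text does NOT match; no characters are consumed.
Walking the string: at [0:4] → 'kgrj'; at [5:8] → 'uhv'; at [9:15] → 'kgmauk'.
`findall` yields the raw match text (3 of them) because the pattern has no groups.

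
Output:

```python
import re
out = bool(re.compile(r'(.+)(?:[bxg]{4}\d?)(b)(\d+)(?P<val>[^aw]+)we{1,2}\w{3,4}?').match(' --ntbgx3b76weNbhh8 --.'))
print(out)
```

False

`re.match` only tries the pattern at the start of the string.
Here the string doesn't start with a match, so the call returns None, and `bool(None)` is False.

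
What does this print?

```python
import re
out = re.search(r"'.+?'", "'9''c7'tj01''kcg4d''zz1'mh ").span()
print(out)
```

(0, 3)

With the lazy modifier that quantifier settles for the fewest repetitions that let the rest of the pattern succeed (the atoms after it are unaffected and can still be greedy).
`re.search` tries every starting position until one works.
The match spans [0:3] → "'9'".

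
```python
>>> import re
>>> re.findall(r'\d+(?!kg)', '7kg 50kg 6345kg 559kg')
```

['5', '634', '55']

The negative lookaround is zero-width — it rules out positions where the adjacent text would match, without consuming anything.
Scanning left to right: at [4:5] → '5'; at [9:12] → '634'; at [16:18] → '55'.
With no groups in the pattern, `findall` gives back each whole match — 3 here.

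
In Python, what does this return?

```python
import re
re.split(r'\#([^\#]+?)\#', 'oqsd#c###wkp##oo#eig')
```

Matches to split on: at [4:7] → '#c#'; at [8:13] → '#wkp#'; at [13:17] → '#oo#'.
`re.split` interleaves the captured-group text with the surrounding fragments.

['oqsd', 'c', '#', 'wkp', '', 'oo', 'eig']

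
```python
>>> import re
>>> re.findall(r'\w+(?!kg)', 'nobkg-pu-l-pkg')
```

['nobkg', 'pu', 'l', 'pkg']

The negative lookaround is zero-width — it rules out positions where the adjacent text would match, without consuming anything.
`findall` yields the raw match text (4 of them) because the pattern has no groups.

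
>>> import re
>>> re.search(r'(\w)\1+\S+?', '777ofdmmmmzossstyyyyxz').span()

(0, 4)

`\1` is not a pattern — it's the concrete string captured by group 1, re-applied verbatim.
`re.search` scans for the first position where the pattern succeeds.
The match spans [0:4] → '777o'.
Captured: group 1 = '7'.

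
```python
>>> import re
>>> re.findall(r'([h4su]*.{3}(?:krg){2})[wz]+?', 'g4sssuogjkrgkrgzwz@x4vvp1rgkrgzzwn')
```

['4sssuogjkrgkrg']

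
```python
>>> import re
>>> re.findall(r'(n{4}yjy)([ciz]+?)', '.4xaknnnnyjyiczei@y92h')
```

[('nnnnyjy', 'i')]

The `?` after the quantifier makes it lazy — it takes as little as possible before letting the rest of the pattern try.
`findall` packs the 2 group values into a tuple for every match.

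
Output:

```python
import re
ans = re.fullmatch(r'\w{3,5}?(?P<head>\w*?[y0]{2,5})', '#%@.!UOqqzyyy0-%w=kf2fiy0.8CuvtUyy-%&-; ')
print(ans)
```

None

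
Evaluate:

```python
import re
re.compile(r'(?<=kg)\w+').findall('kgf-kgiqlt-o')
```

Lookahead/lookbehind check context without consuming it, so the matched span excludes the asserted characters.
Matches: at [2:3] → 'f'; at [6:10] → 'iqlt'.
Since nothing is captured, `findall` lists the 2 matched substrings directly.

['f', 'iqlt']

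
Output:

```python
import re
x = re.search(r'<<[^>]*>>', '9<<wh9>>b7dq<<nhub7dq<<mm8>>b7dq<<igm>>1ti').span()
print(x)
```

(1, 8)

The match spans [1:8] → '<<wh9>>'.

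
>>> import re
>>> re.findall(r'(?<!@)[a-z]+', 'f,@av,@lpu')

['f', 'v', 'pu']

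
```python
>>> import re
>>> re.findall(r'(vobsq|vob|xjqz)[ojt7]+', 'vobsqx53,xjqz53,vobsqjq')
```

['vobsq']

`findall` collects group 1 from the one match (1 total).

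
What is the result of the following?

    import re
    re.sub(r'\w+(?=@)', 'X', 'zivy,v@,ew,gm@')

'zivy,X@,ew,X@'

Because the assertion is zero-width, the text it checks is not consumed and won't appear in the result.
Matches: at [5:6] → 'v'; at [11:13] → 'gm'.
Every occurrence is swapped for 'X'.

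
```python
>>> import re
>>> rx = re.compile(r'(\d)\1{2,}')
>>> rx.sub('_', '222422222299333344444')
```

`\1` is not a pattern — it's the concrete string captured by group 1, re-applied verbatim.
Matches: at [0:3] → '222'; at [4:10] → '222222'; at [12:16] → '3333'; at [16:21] → '44444'.
Every occurrence is swapped for '_'.

'_4_99__'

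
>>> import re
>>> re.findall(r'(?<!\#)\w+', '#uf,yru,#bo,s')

['f', 'yru', 'o', 's']

`(?!…)`/`(?<!…)` only lets a position through if the neighbouring text does NOT match; no characters are consumed.
With no groups in the pattern, `findall` gives back each whole match — 4 here.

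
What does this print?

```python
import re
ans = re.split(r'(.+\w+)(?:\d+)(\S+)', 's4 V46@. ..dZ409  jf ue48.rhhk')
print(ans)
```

This matches one or more of any character, then one or more of a word character (captured); then one or more of a digit (non-capturing group); then one or more of a non-whitespace character (captured).
Matches to split on: at [0:30] → 's4 V46@. ..dZ409  jf ue48.rhhk'.
Because the pattern has a capturing group, `split` also inserts each captured text between the pieces.

['', 's4 V46@. ..dZ409  jf ue4', '.rhhk', '']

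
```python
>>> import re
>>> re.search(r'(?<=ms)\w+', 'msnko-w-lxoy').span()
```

The lookaround is zero-width — it requires the adjacent text to match without consuming it, so the asserted text isn't part of the match.
The match spans [2:5] → 'nko'.

(2, 5)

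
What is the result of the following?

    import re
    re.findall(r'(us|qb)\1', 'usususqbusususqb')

['us', 'us']

A backreference is literal: `\1` must see the identical characters the first group matched.
Walking the string: at [0:4] match 'usus', group 1 = 'us'; at [8:12] match 'usus', group 1 = 'us'.
Because there's exactly one group, `findall` drops the full match and keeps group 1 from each hit.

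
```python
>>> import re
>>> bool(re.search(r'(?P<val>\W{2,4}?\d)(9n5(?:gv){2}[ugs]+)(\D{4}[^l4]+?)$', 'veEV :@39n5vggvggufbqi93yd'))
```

Pattern: 2 to 4 of a non-word character (lazy), then a digit (captured as 'val'); then the literal '9n5', then the literal 'gv' repeated 2 times, then one or more of one of [ugs] (captured); then exactly 4 of a non-digit, then one or more of any character except [l4] (lazy) (captured); then anchored at the end.
Unlike `match`, `search` isn't anchored — it looks for the pattern anywhere in the string.
Here the pattern never matches, so the call returns None, and `bool(None)` is False.

False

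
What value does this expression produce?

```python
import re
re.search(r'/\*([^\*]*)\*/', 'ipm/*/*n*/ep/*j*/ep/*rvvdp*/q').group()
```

'/*n*/'

`re.search` tries every starting position until one works.
The match spans [5:10] → '/*n*/'.
Captured: group 1 = 'n'.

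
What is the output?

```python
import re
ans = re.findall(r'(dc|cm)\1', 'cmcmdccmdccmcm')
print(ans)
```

['cm', 'cm']

`\1` is not a pattern — it's the concrete string captured by group 1, re-applied verbatim.
Walking the string: at [0:4] match 'cmcm', group 1 = 'cm'; at [10:14] match 'cmcm', group 1 = 'cm'.
One capturing group, so `findall` returns just the captured substring from each match — 2 in all.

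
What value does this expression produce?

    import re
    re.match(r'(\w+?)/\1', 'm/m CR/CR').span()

(0, 3)

The backreference `\1` re-matches whatever the first group consumed, character for character.
`re.match` only tries the pattern at the start of the string.
The match spans [0:3] → 'm/m'.
Captured: group 1 = 'm'.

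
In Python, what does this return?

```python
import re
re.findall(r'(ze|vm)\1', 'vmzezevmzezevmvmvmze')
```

The backreference `\1` re-matches whatever the first group consumed, character for character.
One capturing group, so `findall` returns just the captured substring from each match — 3 in all.

['ze', 'ze', 'vm']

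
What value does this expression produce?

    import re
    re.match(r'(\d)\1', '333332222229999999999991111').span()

(0, 2)

`re.match` won't scan ahead — the pattern has to work from the very first character.
The match spans [0:2] → '33'.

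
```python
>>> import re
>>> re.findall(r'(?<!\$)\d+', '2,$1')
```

Because the assertion is negative and zero-width, positions next to the forbidden text are skipped.
Matches: at [0:1] → '2'.
Since nothing is captured, `findall` lists the 1 matched substring directly.

['2']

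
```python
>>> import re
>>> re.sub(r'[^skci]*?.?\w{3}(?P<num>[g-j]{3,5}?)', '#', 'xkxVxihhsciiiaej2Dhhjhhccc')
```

The pattern matches zero or more of any character except [skci] (lazy); then optionally any character, then exactly 3 of a word character; then 3 to 5 of a character in [g-j] (lazy) (captured as 'num').
The `?` after the quantifier makes it lazy — it takes as little as possible before letting the rest of the pattern try.
Matches: at [0:8] → 'xkxVxihh'; at [13:21] → 'aej2Dhhj'.
`sub` substitutes '#' at each match site.

'#sciii#hhccc'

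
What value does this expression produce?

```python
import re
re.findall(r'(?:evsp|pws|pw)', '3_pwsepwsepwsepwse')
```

The regex engine tests alternatives in the order written; an earlier branch that matches wins even if a later one would match more.
With no groups in the pattern, `findall` gives back each whole match — 4 here.

['pws', 'pws', 'pws', 'pws']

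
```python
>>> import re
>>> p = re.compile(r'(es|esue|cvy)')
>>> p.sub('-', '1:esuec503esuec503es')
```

'1:-uec503-uec503-'

The regex engine tests alternatives in the order written; an earlier branch that matches wins even if a later one would match more.
`sub` substitutes '-' at each match site.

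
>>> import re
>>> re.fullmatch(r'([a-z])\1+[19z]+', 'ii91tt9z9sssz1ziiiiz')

None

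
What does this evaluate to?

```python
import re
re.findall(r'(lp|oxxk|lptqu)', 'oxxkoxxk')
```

['oxxk', 'oxxk']

Walking the string: at [0:4] match 'oxxk', group 1 = 'oxxk'; at [4:8] match 'oxxk', group 1 = 'oxxk'.
`findall` collects group 1 from each match (2 total).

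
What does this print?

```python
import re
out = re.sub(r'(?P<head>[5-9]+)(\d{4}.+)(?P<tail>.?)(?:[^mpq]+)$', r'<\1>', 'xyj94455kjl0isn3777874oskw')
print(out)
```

This matches one or more of a character in [5-9] (captured as 'head'); then exactly 4 of a digit, then one or more of any character (captured); then optionally any character (captured as 'tail'); then one or more of any character except [mpq] (non-capturing group); then anchored at the end.
Matches: at [3:26] → '94455kjl0isn3777874oskw'.
`\1` in the replacement pulls in group 1's text for each match.

xyj<9>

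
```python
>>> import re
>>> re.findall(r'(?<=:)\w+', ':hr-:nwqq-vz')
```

['hr', 'nwqq']

Lookahead/lookbehind check context without consuming it, so the matched span excludes the asserted characters.
Since nothing is captured, `findall` lists the 2 matched substrings directly.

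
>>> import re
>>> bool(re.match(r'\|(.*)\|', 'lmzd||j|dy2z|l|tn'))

False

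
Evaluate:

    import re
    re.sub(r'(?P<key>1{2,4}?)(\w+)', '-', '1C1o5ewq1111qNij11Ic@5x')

'1C1o5ewq-@5x'

The pattern matches 2 to 4 of a literal '1' (lazy) (captured as 'key'); then one or more of a word character (captured).
Matches: at [8:20] → '1111qNij11Ic'.
`sub` substitutes '-' at each match site.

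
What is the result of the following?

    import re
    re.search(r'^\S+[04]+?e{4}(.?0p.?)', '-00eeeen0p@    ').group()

'-00eeeen0p@'

Pattern: anchored at the start of the string; then one or more of a non-whitespace character; then one or more of one of [04] (lazy); then exactly 4 of a literal 'e'; then optionally any character, then the literal '0p', then optionally any character (captured).
The match spans [0:11] → '-00eeeen0p@'.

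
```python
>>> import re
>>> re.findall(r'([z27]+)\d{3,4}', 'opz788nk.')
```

['z']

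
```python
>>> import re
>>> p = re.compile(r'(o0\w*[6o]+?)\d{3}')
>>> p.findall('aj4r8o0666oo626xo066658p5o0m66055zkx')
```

['o0666oo626xo066658p5o0m66']

Because there's exactly one group, `findall` drops the full match and keeps group 1 from the one hit.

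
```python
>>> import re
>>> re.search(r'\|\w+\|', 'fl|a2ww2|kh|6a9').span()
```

(2, 9)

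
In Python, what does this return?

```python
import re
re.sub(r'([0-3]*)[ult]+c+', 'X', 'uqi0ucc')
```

'uqiX'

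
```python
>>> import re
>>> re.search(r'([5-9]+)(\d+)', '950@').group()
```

'950'

Pattern: one or more of a character in [5-9] (captured); then one or more of a digit (captured).
`re.search` tries every starting position until one works.
The match spans [0:3] → '950'.
Captured: group 1 = '95', group 2 = '0'.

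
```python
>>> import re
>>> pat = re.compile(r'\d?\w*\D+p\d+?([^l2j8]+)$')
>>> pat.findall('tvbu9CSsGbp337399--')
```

The pattern matches optionally a digit; then zero or more of a word character, then one or more of a non-digit, then a literal 'p'; then one or more of a digit (lazy); then one or more of any character except [l2j8] (captured); then anchored at the end.
Walking the string: at [0:19] match 'tvbu9CSsGbp337399--', group 1 = '37399--'.
One capturing group, so `findall` returns just the captured substring from the one match — 1 in all.

['37399--']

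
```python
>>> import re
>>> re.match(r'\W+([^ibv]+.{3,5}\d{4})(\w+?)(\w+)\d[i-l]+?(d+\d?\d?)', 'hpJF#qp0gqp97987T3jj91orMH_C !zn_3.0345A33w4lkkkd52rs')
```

The pattern matches one or more of a non-word character; then one or more of any character except [ibv], then 3 to 5 of any character, then exactly 4 of a digit (captured); then one or more of a word character (lazy) (captured); then one or more of a word character (captured); then a digit, then one or more of a character in [i-l] (lazy); then one or more of the literal 'd', then optionally a digit, then optionally a digit (captured).
`match` is anchored at position 0; if the pattern doesn't fit there, it returns None.
Here the string doesn't start with a match, so the call returns None.

None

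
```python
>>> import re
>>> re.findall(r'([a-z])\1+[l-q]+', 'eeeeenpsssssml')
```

A backreference is literal: `\1` must see the identical characters the first group matched.
Because there's exactly one group, `findall` drops the full match and keeps group 1 from each hit.

['e', 's']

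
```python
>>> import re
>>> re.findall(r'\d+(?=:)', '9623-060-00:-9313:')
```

['00', '9313']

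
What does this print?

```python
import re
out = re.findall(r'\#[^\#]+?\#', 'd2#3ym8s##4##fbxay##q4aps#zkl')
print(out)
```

With no groups in the pattern, `findall` gives back each whole match — 4 here.

['#3ym8s#', '#4#', '#fbxay#', '#q4aps#']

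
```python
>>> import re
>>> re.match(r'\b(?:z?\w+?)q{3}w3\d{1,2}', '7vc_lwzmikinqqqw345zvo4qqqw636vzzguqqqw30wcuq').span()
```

(0, 19)

The pattern matches a word boundary (`\b`, zero-width); then optionally a literal 'z', then one or more of a word character (lazy) (non-capturing group); then exactly 3 of a literal 'q', then the literal 'w3', then 1 to 2 of a digit.
With `match`, the pattern is implicitly anchored at the beginning.
The match spans [0:19] → '7vc_lwzmikinqqqw345'.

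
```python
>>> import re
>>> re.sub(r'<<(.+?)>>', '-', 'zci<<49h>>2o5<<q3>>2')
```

Lazy quantifiers expand one character at a time until the remainder of the pattern can match.
Matches: at [3:10] → '<<49h>>'; at [13:19] → '<<q3>>'.
Every occurrence is swapped for '-'.

'zci-2o5-2'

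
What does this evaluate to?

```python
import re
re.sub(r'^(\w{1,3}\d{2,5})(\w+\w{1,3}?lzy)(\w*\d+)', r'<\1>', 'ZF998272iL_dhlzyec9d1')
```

'<ZF998272>'

The pattern matches anchored at the start of the string; then 1 to 3 of a word character, then 2 to 5 of a digit (captured); then one or more of a word character, then 1 to 3 of a word character (lazy), then the literal 'lzy' (captured); then zero or more of a word character, then one or more of a digit (captured).
Matches: at [0:21] → 'ZF998272iL_dhlzyec9d1'.
The replacement refers to a captured group, so each match is rewritten using its own captured text.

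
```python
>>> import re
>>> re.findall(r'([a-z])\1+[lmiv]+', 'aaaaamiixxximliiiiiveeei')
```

After group 1 captures some text, `\1` only succeeds where that same text appears again.
Matches: at [0:8] match 'aaaaamii', group 1 = 'a'; at [8:20] match 'xxximliiiiiv', group 1 = 'x'; at [20:24] match 'eeei', group 1 = 'e'.
With a single group, `findall` returns only what that group captured — 3 items.

['a', 'x', 'e']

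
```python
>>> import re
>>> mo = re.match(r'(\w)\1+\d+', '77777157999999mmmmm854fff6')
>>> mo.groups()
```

The match spans [0:14] → '77777157999999'.
Captured: group 1 = '7'.

('7',)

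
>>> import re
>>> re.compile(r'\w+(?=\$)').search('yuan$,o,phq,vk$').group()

The `(?=…)`/`(?<=…)` assertion just peeks at neighbouring text; it doesn't advance the match position.
Unlike `match`, `search` isn't anchored — it looks for the pattern anywhere in the string.
The match spans [0:4] → 'yuan'.

'yuan'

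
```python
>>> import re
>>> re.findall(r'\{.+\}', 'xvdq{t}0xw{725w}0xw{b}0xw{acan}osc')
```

['{t}0xw{725w}0xw{b}0xw{acan}']

Walking the string: at [4:31] → '{t}0xw{725w}0xw{b}0xw{acan}'.
Since nothing is captured, `findall` lists the 1 matched substring directly.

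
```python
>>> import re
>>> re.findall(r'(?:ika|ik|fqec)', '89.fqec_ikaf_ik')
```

The regex engine tests alternatives in the order written; an earlier branch that matches wins even if a later one would match more.
Matches: at [3:7] → 'fqec'; at [8:11] → 'ika'; at [13:15] → 'ik'.
No capturing groups, so `findall` returns the 3 full match strings.

['fqec', 'ika', 'ik']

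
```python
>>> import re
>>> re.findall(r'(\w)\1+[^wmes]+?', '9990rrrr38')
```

['9', 'r']

The backreference `\1` re-matches whatever the first group consumed, character for character.
Scanning left to right: at [0:4] match '9990', group 1 = '9'; at [4:9] match 'rrrr3', group 1 = 'r'.
Because there's exactly one group, `findall` drops the full match and keeps group 1 from each hit.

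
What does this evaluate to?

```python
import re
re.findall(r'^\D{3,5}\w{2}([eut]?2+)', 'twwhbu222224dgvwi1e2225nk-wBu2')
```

['2222']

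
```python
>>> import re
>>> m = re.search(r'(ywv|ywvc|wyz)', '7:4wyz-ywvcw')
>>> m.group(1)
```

The match spans [3:6] → 'wyz'.
Captured: group 1 = 'wyz'.

'wyz'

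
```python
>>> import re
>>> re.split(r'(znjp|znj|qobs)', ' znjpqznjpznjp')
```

The regex engine tests alternatives in the order written; an earlier branch that matches wins even if a later one would match more.
Because the pattern has a capturing group, `split` also inserts each captured text between the pieces.

[' ', 'znjp', 'q', 'znjp', '', 'znjp', '']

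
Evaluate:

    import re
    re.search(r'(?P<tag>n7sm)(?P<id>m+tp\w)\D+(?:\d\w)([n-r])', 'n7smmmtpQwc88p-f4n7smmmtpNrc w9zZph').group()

'n7smmmtpQwc88p'

The match spans [0:14] → 'n7smmmtpQwc88p'.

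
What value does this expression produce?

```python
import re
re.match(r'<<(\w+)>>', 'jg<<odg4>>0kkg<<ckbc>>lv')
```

With `match`, the pattern is implicitly anchored at the beginning.
Here the string doesn't start with a match, so the call returns None.

None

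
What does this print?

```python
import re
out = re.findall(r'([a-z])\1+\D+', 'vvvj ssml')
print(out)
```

['v']

`\1` has to match the exact text group 1 already captured.
Matches: at [0:9] match 'vvvj ssml', group 1 = 'v'.
`findall` collects group 1 from the one match (1 total).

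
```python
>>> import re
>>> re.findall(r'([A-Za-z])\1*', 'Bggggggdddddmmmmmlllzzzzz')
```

['B', 'g', 'd', 'm', 'l', 'z']

A backreference is literal: `\1` must see the identical characters the first group matched.
Matches: at [0:1] match 'B', group 1 = 'B'; at [1:7] match 'gggggg', group 1 = 'g'; at [7:12] match 'ddddd', group 1 = 'd'; at [12:17] match 'mmmmm', group 1 = 'm'; at [17:20] match 'lll', group 1 = 'l'; ….
With a single group, `findall` returns only what that group captured — 6 items.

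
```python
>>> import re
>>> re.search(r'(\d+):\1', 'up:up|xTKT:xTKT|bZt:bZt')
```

A backreference is literal: `\1` must see the identical characters the first group matched.
`search` walks the string left to right and returns the first match it finds.
Here the pattern never matches, so the call returns None.

None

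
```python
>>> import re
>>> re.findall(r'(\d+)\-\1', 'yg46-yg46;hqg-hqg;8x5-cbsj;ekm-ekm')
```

Because there's exactly one group, `findall` drops the full match and keeps group 1 from each hit.
Nothing in the string satisfies the pattern, so the list is empty.

[]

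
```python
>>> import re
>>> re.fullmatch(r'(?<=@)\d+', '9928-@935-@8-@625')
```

The lookaround is zero-width — it requires the adjacent text to match without consuming it, so the asserted text isn't part of the match.
`re.fullmatch` is like wrapping the pattern in `^…$` (in single-line mode).
Here the pattern can't cover the whole string, so the call returns None.

None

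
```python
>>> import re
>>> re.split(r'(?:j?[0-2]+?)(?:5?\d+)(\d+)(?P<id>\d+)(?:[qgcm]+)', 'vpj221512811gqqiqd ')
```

This matches optionally the literal 'j', then one or more of a character in [0-2] (lazy) (non-capturing group); then optionally a literal '5', then one or more of a digit (non-capturing group); then one or more of a digit (captured); then one or more of a digit (captured as 'id'); then one or more of one of [qgcm] (non-capturing group).
Matches to split on: at [2:15] → 'j221512811gqq'.
The group in the pattern means `split` returns the separators' captures alongside the pieces.

['vp', '1', '1', 'iqd ']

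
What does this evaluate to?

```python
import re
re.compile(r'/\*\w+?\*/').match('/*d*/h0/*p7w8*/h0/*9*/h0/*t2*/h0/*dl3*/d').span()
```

(0, 5)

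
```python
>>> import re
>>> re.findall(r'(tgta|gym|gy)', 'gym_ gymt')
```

['gym', 'gym']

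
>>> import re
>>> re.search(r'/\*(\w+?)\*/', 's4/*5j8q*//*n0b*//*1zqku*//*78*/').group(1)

`re.search` tries every starting position until one works.
The match spans [2:10] → '/*5j8q*/'.
Captured: group 1 = '5j8q'.

'5j8q'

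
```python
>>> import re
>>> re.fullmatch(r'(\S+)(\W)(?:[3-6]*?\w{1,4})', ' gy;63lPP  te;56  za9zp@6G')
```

None

`fullmatch` succeeds only if the pattern covers the string from start to end.
Here the pattern can't cover the whole string, so the call returns None.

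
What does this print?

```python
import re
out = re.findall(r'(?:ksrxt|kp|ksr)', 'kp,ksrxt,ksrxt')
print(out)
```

['kp', 'ksrxt', 'ksrxt']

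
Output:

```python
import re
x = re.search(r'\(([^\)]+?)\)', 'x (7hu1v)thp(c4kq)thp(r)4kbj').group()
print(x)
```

(7hu1v)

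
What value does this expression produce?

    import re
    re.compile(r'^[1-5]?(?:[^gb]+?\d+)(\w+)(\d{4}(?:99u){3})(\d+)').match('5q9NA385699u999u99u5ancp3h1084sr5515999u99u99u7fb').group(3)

'7'

This matches anchored at the start of the string; then optionally a character in [1-5]; then one or more of any character except [gb] (lazy), then one or more of a digit (non-capturing group); then one or more of a word character (captured); then exactly 4 of a digit, then the literal '99u' repeated 3 times (captured); then one or more of a digit (captured).
A `+?`/`*?`/`{m,n}?` starts at its minimum and grows only as far as needed for what follows to match.
`re.match` won't scan ahead — the pattern has to work from the very first character.
The match spans [0:47] → '5q9NA385699u999u99u5ancp3h1084sr5515999u99u99u7'.
Captured: group 1 = 'NA385699u999u99u5ancp3h1084sr5', group 2 = '515999u99u99u', group 3 = '7'.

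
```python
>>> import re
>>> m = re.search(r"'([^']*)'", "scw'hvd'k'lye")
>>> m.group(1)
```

'hvd'

The match spans [3:8] → "'hvd'".
Captured: group 1 = 'hvd'.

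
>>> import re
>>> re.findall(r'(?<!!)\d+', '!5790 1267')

A negative assertion filters positions out without eating any characters.
Since nothing is captured, `findall` lists the 2 matched substrings directly.

['790', '1267']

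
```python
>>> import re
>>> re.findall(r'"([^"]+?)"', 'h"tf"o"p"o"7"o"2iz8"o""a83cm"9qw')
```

['tf', 'p', '7', '2iz8', 'a83cm']

Scanning left to right: at [1:5] match '"tf"', group 1 = 'tf'; at [6:9] match '"p"', group 1 = 'p'; at [10:13] match '"7"', group 1 = '7'; at [14:20] match '"2iz8"', group 1 = '2iz8'; at [22:29] match '"a83cm"', group 1 = 'a83cm'.
`findall` collects group 1 from each match (5 total).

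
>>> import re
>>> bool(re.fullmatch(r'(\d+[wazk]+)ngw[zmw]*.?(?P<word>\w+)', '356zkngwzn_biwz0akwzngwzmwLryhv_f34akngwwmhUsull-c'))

False

For `fullmatch`, every character of the input must be accounted for by the pattern.
Here there's no way to consume every character, so the call returns None, and `bool(None)` is False.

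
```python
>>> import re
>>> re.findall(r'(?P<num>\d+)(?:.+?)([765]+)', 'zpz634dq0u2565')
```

Pattern: one or more of a digit (captured as 'num'); then one or more of any character (lazy) (non-capturing group); then one or more of one of [765] (captured).
`findall` packs the 2 group values into a tuple for every match.

[('634', '565')]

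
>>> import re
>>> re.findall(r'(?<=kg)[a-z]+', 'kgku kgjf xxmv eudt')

['ku', 'jf']

Lookahead/lookbehind check context without consuming it, so the matched span excludes the asserted characters.
With no groups in the pattern, `findall` gives back each whole match — 2 here.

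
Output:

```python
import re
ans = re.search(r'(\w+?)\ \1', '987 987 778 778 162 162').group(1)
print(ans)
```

The backreference `\1` re-matches whatever the first group consumed, character for character.
`re.search` scans for the first position where the pattern succeeds.
The match spans [0:7] → '987 987'.
Captured: group 1 = '987'.

987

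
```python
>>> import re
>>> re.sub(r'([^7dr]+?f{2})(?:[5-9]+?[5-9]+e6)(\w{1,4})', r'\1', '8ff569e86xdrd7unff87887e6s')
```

This matches one or more of any character except [7dr] (lazy), then exactly 2 of the literal 'f' (captured); then one or more of a character in [5-9] (lazy), then one or more of a character in [5-9], then the literal 'e6' (non-capturing group); then 1 to 4 of a word character (captured).
Matches: at [14:26] → 'unff87887e6s'.
Each match is replaced using the text its own group 1 captured.

'8ff569e86xdrd7unff'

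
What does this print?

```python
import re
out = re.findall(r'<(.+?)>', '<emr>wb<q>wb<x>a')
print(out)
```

['emr', 'q', 'x']

Scanning left to right: at [0:5] match '<emr>', group 1 = 'emr'; at [7:10] match '<q>', group 1 = 'q'; at [12:15] match '<x>', group 1 = 'x'.
`findall` collects group 1 from each match (3 total).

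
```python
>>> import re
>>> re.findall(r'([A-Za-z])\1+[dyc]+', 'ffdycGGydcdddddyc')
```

`\1` has to match the exact text group 1 already captured.
Scanning left to right: at [0:5] match 'ffdyc', group 1 = 'f'; at [5:17] match 'GGydcdddddyc', group 1 = 'G'.
With a single group, `findall` returns only what that group captured — 2 items.

['f', 'G']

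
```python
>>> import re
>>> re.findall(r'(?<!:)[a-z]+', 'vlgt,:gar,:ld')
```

Because the assertion is negative and zero-width, positions next to the forbidden text are skipped.
`findall` yields the raw match text (3 of them) because the pattern has no groups.

['vlgt', 'ar', 'd']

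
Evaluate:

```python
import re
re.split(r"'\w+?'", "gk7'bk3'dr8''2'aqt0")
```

Matches to split on: at [3:8] → "'bk3'"; at [12:15] → "'2'".
Each match becomes a cut point; 3 segments remain.

['gk7', "dr8'", 'aqt0']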